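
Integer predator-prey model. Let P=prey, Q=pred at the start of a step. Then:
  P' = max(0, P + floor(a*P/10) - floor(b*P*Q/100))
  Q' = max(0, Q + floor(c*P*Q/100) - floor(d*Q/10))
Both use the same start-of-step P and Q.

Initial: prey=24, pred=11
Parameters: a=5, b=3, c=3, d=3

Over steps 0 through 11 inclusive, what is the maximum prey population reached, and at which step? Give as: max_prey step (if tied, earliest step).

Answer: 30 2

Derivation:
Step 1: prey: 24+12-7=29; pred: 11+7-3=15
Step 2: prey: 29+14-13=30; pred: 15+13-4=24
Step 3: prey: 30+15-21=24; pred: 24+21-7=38
Step 4: prey: 24+12-27=9; pred: 38+27-11=54
Step 5: prey: 9+4-14=0; pred: 54+14-16=52
Step 6: prey: 0+0-0=0; pred: 52+0-15=37
Step 7: prey: 0+0-0=0; pred: 37+0-11=26
Step 8: prey: 0+0-0=0; pred: 26+0-7=19
Step 9: prey: 0+0-0=0; pred: 19+0-5=14
Step 10: prey: 0+0-0=0; pred: 14+0-4=10
Step 11: prey: 0+0-0=0; pred: 10+0-3=7
Max prey = 30 at step 2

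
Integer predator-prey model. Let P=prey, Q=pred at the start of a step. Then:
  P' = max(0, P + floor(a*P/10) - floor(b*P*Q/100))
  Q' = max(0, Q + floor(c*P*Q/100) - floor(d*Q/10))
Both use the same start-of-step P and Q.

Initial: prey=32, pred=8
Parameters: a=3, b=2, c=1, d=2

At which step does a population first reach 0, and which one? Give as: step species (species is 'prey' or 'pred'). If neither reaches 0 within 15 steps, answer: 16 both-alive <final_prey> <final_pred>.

Step 1: prey: 32+9-5=36; pred: 8+2-1=9
Step 2: prey: 36+10-6=40; pred: 9+3-1=11
Step 3: prey: 40+12-8=44; pred: 11+4-2=13
Step 4: prey: 44+13-11=46; pred: 13+5-2=16
Step 5: prey: 46+13-14=45; pred: 16+7-3=20
Step 6: prey: 45+13-18=40; pred: 20+9-4=25
Step 7: prey: 40+12-20=32; pred: 25+10-5=30
Step 8: prey: 32+9-19=22; pred: 30+9-6=33
Step 9: prey: 22+6-14=14; pred: 33+7-6=34
Step 10: prey: 14+4-9=9; pred: 34+4-6=32
Step 11: prey: 9+2-5=6; pred: 32+2-6=28
Step 12: prey: 6+1-3=4; pred: 28+1-5=24
Step 13: prey: 4+1-1=4; pred: 24+0-4=20
Step 14: prey: 4+1-1=4; pred: 20+0-4=16
Step 15: prey: 4+1-1=4; pred: 16+0-3=13
No extinction within 15 steps

Answer: 16 both-alive 4 13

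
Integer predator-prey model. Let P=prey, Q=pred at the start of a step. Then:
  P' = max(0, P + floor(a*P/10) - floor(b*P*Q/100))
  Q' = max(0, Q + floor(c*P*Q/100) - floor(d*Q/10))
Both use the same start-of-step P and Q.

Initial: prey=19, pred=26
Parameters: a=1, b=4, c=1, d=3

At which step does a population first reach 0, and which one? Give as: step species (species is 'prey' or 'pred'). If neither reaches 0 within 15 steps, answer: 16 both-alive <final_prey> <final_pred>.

Answer: 16 both-alive 1 3

Derivation:
Step 1: prey: 19+1-19=1; pred: 26+4-7=23
Step 2: prey: 1+0-0=1; pred: 23+0-6=17
Step 3: prey: 1+0-0=1; pred: 17+0-5=12
Step 4: prey: 1+0-0=1; pred: 12+0-3=9
Step 5: prey: 1+0-0=1; pred: 9+0-2=7
Step 6: prey: 1+0-0=1; pred: 7+0-2=5
Step 7: prey: 1+0-0=1; pred: 5+0-1=4
Step 8: prey: 1+0-0=1; pred: 4+0-1=3
Step 9: prey: 1+0-0=1; pred: 3+0-0=3
Steps 10-15: state stable at prey=1, pred=3 (no change)
No extinction within 15 steps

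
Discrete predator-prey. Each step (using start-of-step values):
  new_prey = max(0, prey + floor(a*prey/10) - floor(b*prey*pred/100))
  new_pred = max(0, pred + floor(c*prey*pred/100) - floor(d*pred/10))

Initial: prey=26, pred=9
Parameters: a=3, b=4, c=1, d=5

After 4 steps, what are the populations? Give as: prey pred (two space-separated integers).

Step 1: prey: 26+7-9=24; pred: 9+2-4=7
Step 2: prey: 24+7-6=25; pred: 7+1-3=5
Step 3: prey: 25+7-5=27; pred: 5+1-2=4
Step 4: prey: 27+8-4=31; pred: 4+1-2=3

Answer: 31 3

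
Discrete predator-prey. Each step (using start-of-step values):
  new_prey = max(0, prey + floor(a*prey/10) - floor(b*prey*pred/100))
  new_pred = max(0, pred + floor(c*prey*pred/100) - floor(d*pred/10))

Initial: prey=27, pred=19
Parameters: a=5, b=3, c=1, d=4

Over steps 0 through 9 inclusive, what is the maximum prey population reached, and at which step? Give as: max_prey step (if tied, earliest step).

Answer: 82 9

Derivation:
Step 1: prey: 27+13-15=25; pred: 19+5-7=17
Step 2: prey: 25+12-12=25; pred: 17+4-6=15
Step 3: prey: 25+12-11=26; pred: 15+3-6=12
Step 4: prey: 26+13-9=30; pred: 12+3-4=11
Step 5: prey: 30+15-9=36; pred: 11+3-4=10
Step 6: prey: 36+18-10=44; pred: 10+3-4=9
Step 7: prey: 44+22-11=55; pred: 9+3-3=9
Step 8: prey: 55+27-14=68; pred: 9+4-3=10
Step 9: prey: 68+34-20=82; pred: 10+6-4=12
Max prey = 82 at step 9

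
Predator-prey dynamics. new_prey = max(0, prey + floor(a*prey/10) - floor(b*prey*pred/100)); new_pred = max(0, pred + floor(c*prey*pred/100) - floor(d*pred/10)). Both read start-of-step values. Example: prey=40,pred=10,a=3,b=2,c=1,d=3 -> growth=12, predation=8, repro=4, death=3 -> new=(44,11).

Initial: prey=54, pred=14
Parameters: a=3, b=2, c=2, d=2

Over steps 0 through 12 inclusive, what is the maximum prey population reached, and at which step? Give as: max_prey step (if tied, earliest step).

Step 1: prey: 54+16-15=55; pred: 14+15-2=27
Step 2: prey: 55+16-29=42; pred: 27+29-5=51
Step 3: prey: 42+12-42=12; pred: 51+42-10=83
Step 4: prey: 12+3-19=0; pred: 83+19-16=86
Step 5: prey: 0+0-0=0; pred: 86+0-17=69
Step 6: prey: 0+0-0=0; pred: 69+0-13=56
Step 7: prey: 0+0-0=0; pred: 56+0-11=45
Step 8: prey: 0+0-0=0; pred: 45+0-9=36
Step 9: prey: 0+0-0=0; pred: 36+0-7=29
Step 10: prey: 0+0-0=0; pred: 29+0-5=24
Step 11: prey: 0+0-0=0; pred: 24+0-4=20
Step 12: prey: 0+0-0=0; pred: 20+0-4=16
Max prey = 55 at step 1

Answer: 55 1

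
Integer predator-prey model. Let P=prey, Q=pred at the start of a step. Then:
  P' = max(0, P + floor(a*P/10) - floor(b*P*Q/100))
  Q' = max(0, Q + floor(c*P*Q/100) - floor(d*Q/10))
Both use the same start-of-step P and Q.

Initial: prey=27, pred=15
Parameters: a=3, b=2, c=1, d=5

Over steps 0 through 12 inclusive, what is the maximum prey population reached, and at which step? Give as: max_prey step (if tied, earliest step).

Answer: 112 11

Derivation:
Step 1: prey: 27+8-8=27; pred: 15+4-7=12
Step 2: prey: 27+8-6=29; pred: 12+3-6=9
Step 3: prey: 29+8-5=32; pred: 9+2-4=7
Step 4: prey: 32+9-4=37; pred: 7+2-3=6
Step 5: prey: 37+11-4=44; pred: 6+2-3=5
Step 6: prey: 44+13-4=53; pred: 5+2-2=5
Step 7: prey: 53+15-5=63; pred: 5+2-2=5
Step 8: prey: 63+18-6=75; pred: 5+3-2=6
Step 9: prey: 75+22-9=88; pred: 6+4-3=7
Step 10: prey: 88+26-12=102; pred: 7+6-3=10
Step 11: prey: 102+30-20=112; pred: 10+10-5=15
Step 12: prey: 112+33-33=112; pred: 15+16-7=24
Max prey = 112 at step 11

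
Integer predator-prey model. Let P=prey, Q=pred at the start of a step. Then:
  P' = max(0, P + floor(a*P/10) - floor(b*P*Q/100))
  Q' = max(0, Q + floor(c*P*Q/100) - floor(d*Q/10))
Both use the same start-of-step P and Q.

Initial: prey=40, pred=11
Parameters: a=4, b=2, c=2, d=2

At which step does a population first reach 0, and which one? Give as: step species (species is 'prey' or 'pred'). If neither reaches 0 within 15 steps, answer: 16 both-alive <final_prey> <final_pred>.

Step 1: prey: 40+16-8=48; pred: 11+8-2=17
Step 2: prey: 48+19-16=51; pred: 17+16-3=30
Step 3: prey: 51+20-30=41; pred: 30+30-6=54
Step 4: prey: 41+16-44=13; pred: 54+44-10=88
Step 5: prey: 13+5-22=0; pred: 88+22-17=93
First extinction: prey at step 5

Answer: 5 prey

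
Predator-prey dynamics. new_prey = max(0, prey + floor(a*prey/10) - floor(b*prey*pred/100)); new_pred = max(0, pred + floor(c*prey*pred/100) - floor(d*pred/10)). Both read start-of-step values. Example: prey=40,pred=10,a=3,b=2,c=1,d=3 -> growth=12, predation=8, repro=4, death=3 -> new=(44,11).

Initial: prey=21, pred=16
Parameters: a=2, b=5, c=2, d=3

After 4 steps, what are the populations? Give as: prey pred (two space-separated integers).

Answer: 1 9

Derivation:
Step 1: prey: 21+4-16=9; pred: 16+6-4=18
Step 2: prey: 9+1-8=2; pred: 18+3-5=16
Step 3: prey: 2+0-1=1; pred: 16+0-4=12
Step 4: prey: 1+0-0=1; pred: 12+0-3=9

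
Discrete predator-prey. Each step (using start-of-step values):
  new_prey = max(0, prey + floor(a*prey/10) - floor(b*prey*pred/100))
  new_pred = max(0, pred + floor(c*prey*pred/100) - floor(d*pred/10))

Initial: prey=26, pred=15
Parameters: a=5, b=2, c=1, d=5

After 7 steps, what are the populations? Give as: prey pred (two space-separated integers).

Step 1: prey: 26+13-7=32; pred: 15+3-7=11
Step 2: prey: 32+16-7=41; pred: 11+3-5=9
Step 3: prey: 41+20-7=54; pred: 9+3-4=8
Step 4: prey: 54+27-8=73; pred: 8+4-4=8
Step 5: prey: 73+36-11=98; pred: 8+5-4=9
Step 6: prey: 98+49-17=130; pred: 9+8-4=13
Step 7: prey: 130+65-33=162; pred: 13+16-6=23

Answer: 162 23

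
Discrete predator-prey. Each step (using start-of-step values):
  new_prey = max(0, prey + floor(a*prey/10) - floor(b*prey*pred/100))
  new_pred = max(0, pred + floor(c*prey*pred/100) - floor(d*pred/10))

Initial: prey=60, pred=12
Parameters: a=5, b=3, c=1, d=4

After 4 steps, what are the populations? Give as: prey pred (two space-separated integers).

Step 1: prey: 60+30-21=69; pred: 12+7-4=15
Step 2: prey: 69+34-31=72; pred: 15+10-6=19
Step 3: prey: 72+36-41=67; pred: 19+13-7=25
Step 4: prey: 67+33-50=50; pred: 25+16-10=31

Answer: 50 31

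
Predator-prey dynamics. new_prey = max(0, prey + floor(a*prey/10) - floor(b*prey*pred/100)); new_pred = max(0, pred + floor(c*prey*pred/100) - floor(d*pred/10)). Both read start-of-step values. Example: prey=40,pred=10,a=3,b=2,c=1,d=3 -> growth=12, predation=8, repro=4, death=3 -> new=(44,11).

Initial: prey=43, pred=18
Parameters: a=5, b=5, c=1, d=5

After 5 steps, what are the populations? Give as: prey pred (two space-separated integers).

Step 1: prey: 43+21-38=26; pred: 18+7-9=16
Step 2: prey: 26+13-20=19; pred: 16+4-8=12
Step 3: prey: 19+9-11=17; pred: 12+2-6=8
Step 4: prey: 17+8-6=19; pred: 8+1-4=5
Step 5: prey: 19+9-4=24; pred: 5+0-2=3

Answer: 24 3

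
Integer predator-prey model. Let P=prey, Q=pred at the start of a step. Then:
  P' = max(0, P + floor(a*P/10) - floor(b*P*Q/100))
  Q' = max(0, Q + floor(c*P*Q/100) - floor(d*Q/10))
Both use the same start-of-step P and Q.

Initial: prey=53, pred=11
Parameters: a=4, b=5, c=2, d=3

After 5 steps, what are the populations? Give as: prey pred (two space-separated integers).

Answer: 0 18

Derivation:
Step 1: prey: 53+21-29=45; pred: 11+11-3=19
Step 2: prey: 45+18-42=21; pred: 19+17-5=31
Step 3: prey: 21+8-32=0; pred: 31+13-9=35
Step 4: prey: 0+0-0=0; pred: 35+0-10=25
Step 5: prey: 0+0-0=0; pred: 25+0-7=18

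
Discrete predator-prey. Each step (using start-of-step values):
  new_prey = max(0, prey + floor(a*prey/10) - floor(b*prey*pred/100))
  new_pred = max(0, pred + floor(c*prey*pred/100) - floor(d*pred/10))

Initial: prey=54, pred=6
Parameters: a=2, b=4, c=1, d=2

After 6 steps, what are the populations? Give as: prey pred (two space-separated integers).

Step 1: prey: 54+10-12=52; pred: 6+3-1=8
Step 2: prey: 52+10-16=46; pred: 8+4-1=11
Step 3: prey: 46+9-20=35; pred: 11+5-2=14
Step 4: prey: 35+7-19=23; pred: 14+4-2=16
Step 5: prey: 23+4-14=13; pred: 16+3-3=16
Step 6: prey: 13+2-8=7; pred: 16+2-3=15

Answer: 7 15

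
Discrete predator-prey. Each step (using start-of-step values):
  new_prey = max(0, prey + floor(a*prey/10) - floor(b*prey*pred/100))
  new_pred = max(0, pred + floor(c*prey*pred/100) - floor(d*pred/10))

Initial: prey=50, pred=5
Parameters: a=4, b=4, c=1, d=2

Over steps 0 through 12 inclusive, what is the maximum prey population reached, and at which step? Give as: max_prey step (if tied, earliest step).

Answer: 76 3

Derivation:
Step 1: prey: 50+20-10=60; pred: 5+2-1=6
Step 2: prey: 60+24-14=70; pred: 6+3-1=8
Step 3: prey: 70+28-22=76; pred: 8+5-1=12
Step 4: prey: 76+30-36=70; pred: 12+9-2=19
Step 5: prey: 70+28-53=45; pred: 19+13-3=29
Step 6: prey: 45+18-52=11; pred: 29+13-5=37
Step 7: prey: 11+4-16=0; pred: 37+4-7=34
Step 8: prey: 0+0-0=0; pred: 34+0-6=28
Step 9: prey: 0+0-0=0; pred: 28+0-5=23
Step 10: prey: 0+0-0=0; pred: 23+0-4=19
Step 11: prey: 0+0-0=0; pred: 19+0-3=16
Step 12: prey: 0+0-0=0; pred: 16+0-3=13
Max prey = 76 at step 3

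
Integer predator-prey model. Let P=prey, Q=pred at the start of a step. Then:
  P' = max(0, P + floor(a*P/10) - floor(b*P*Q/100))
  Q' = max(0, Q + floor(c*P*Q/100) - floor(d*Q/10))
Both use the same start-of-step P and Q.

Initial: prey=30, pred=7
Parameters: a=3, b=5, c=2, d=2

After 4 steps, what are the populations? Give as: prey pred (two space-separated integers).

Answer: 7 17

Derivation:
Step 1: prey: 30+9-10=29; pred: 7+4-1=10
Step 2: prey: 29+8-14=23; pred: 10+5-2=13
Step 3: prey: 23+6-14=15; pred: 13+5-2=16
Step 4: prey: 15+4-12=7; pred: 16+4-3=17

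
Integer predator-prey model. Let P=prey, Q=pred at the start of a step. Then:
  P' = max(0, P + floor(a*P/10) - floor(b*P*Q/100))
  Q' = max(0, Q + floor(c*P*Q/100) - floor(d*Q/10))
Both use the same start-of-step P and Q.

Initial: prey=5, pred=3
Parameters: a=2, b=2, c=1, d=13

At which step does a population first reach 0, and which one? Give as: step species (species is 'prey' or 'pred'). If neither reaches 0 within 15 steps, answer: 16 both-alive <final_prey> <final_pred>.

Step 1: prey: 5+1-0=6; pred: 3+0-3=0
First extinction: pred at step 1

Answer: 1 pred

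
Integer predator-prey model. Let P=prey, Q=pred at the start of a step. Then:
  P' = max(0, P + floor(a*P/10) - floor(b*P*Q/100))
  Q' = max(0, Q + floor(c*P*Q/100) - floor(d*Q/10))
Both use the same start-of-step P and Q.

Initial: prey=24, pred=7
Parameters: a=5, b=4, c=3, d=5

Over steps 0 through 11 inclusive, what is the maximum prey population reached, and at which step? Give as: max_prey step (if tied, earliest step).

Answer: 35 2

Derivation:
Step 1: prey: 24+12-6=30; pred: 7+5-3=9
Step 2: prey: 30+15-10=35; pred: 9+8-4=13
Step 3: prey: 35+17-18=34; pred: 13+13-6=20
Step 4: prey: 34+17-27=24; pred: 20+20-10=30
Step 5: prey: 24+12-28=8; pred: 30+21-15=36
Step 6: prey: 8+4-11=1; pred: 36+8-18=26
Step 7: prey: 1+0-1=0; pred: 26+0-13=13
Step 8: prey: 0+0-0=0; pred: 13+0-6=7
Step 9: prey: 0+0-0=0; pred: 7+0-3=4
Step 10: prey: 0+0-0=0; pred: 4+0-2=2
Step 11: prey: 0+0-0=0; pred: 2+0-1=1
Max prey = 35 at step 2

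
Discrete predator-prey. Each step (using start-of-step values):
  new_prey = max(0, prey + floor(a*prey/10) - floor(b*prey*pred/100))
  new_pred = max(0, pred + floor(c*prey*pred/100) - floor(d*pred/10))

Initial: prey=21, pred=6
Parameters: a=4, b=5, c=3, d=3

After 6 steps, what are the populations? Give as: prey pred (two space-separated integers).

Step 1: prey: 21+8-6=23; pred: 6+3-1=8
Step 2: prey: 23+9-9=23; pred: 8+5-2=11
Step 3: prey: 23+9-12=20; pred: 11+7-3=15
Step 4: prey: 20+8-15=13; pred: 15+9-4=20
Step 5: prey: 13+5-13=5; pred: 20+7-6=21
Step 6: prey: 5+2-5=2; pred: 21+3-6=18

Answer: 2 18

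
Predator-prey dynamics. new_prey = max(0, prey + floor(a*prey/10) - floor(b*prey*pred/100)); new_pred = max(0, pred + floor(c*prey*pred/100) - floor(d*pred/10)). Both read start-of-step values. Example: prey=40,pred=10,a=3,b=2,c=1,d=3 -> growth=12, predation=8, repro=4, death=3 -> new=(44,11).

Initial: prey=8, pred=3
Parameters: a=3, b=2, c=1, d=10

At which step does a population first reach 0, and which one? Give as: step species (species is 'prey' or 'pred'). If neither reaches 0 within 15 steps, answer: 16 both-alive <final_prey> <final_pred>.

Answer: 1 pred

Derivation:
Step 1: prey: 8+2-0=10; pred: 3+0-3=0
First extinction: pred at step 1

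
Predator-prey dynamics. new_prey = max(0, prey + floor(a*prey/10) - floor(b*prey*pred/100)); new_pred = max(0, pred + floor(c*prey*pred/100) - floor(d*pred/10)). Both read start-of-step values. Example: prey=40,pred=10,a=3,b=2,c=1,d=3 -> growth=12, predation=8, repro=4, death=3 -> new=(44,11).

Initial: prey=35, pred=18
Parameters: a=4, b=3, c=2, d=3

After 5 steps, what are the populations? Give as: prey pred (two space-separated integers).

Answer: 2 24

Derivation:
Step 1: prey: 35+14-18=31; pred: 18+12-5=25
Step 2: prey: 31+12-23=20; pred: 25+15-7=33
Step 3: prey: 20+8-19=9; pred: 33+13-9=37
Step 4: prey: 9+3-9=3; pred: 37+6-11=32
Step 5: prey: 3+1-2=2; pred: 32+1-9=24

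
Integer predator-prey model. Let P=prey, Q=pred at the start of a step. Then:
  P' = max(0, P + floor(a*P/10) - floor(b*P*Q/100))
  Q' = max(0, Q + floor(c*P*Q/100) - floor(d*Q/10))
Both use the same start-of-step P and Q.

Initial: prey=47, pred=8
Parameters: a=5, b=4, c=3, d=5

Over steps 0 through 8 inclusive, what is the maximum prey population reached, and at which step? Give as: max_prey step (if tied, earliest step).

Answer: 55 1

Derivation:
Step 1: prey: 47+23-15=55; pred: 8+11-4=15
Step 2: prey: 55+27-33=49; pred: 15+24-7=32
Step 3: prey: 49+24-62=11; pred: 32+47-16=63
Step 4: prey: 11+5-27=0; pred: 63+20-31=52
Step 5: prey: 0+0-0=0; pred: 52+0-26=26
Step 6: prey: 0+0-0=0; pred: 26+0-13=13
Step 7: prey: 0+0-0=0; pred: 13+0-6=7
Step 8: prey: 0+0-0=0; pred: 7+0-3=4
Max prey = 55 at step 1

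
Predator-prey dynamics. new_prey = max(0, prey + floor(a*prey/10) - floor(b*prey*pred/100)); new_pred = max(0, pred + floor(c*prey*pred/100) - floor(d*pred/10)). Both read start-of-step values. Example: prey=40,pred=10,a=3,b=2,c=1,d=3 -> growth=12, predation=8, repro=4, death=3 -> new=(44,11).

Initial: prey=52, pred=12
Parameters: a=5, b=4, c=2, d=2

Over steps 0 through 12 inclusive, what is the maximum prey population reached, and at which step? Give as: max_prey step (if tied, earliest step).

Step 1: prey: 52+26-24=54; pred: 12+12-2=22
Step 2: prey: 54+27-47=34; pred: 22+23-4=41
Step 3: prey: 34+17-55=0; pred: 41+27-8=60
Step 4: prey: 0+0-0=0; pred: 60+0-12=48
Step 5: prey: 0+0-0=0; pred: 48+0-9=39
Step 6: prey: 0+0-0=0; pred: 39+0-7=32
Step 7: prey: 0+0-0=0; pred: 32+0-6=26
Step 8: prey: 0+0-0=0; pred: 26+0-5=21
Step 9: prey: 0+0-0=0; pred: 21+0-4=17
Step 10: prey: 0+0-0=0; pred: 17+0-3=14
Step 11: prey: 0+0-0=0; pred: 14+0-2=12
Step 12: prey: 0+0-0=0; pred: 12+0-2=10
Max prey = 54 at step 1

Answer: 54 1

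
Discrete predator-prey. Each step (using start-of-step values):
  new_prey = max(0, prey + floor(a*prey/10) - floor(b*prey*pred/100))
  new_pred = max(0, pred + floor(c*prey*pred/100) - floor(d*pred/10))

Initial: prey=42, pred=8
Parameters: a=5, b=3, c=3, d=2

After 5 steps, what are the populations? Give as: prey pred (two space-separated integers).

Answer: 0 96

Derivation:
Step 1: prey: 42+21-10=53; pred: 8+10-1=17
Step 2: prey: 53+26-27=52; pred: 17+27-3=41
Step 3: prey: 52+26-63=15; pred: 41+63-8=96
Step 4: prey: 15+7-43=0; pred: 96+43-19=120
Step 5: prey: 0+0-0=0; pred: 120+0-24=96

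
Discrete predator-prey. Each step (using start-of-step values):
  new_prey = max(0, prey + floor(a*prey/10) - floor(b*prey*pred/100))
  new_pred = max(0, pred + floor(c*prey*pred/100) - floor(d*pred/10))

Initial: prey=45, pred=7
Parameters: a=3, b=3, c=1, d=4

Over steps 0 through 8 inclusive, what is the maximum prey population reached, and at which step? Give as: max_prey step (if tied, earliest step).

Answer: 57 4

Derivation:
Step 1: prey: 45+13-9=49; pred: 7+3-2=8
Step 2: prey: 49+14-11=52; pred: 8+3-3=8
Step 3: prey: 52+15-12=55; pred: 8+4-3=9
Step 4: prey: 55+16-14=57; pred: 9+4-3=10
Step 5: prey: 57+17-17=57; pred: 10+5-4=11
Step 6: prey: 57+17-18=56; pred: 11+6-4=13
Step 7: prey: 56+16-21=51; pred: 13+7-5=15
Step 8: prey: 51+15-22=44; pred: 15+7-6=16
Max prey = 57 at step 4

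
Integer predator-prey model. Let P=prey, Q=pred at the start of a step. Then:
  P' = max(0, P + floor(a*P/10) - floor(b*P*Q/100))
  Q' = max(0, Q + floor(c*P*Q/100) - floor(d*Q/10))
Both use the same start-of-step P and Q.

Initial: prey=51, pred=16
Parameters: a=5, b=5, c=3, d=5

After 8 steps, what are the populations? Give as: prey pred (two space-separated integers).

Step 1: prey: 51+25-40=36; pred: 16+24-8=32
Step 2: prey: 36+18-57=0; pred: 32+34-16=50
Step 3: prey: 0+0-0=0; pred: 50+0-25=25
Step 4: prey: 0+0-0=0; pred: 25+0-12=13
Step 5: prey: 0+0-0=0; pred: 13+0-6=7
Step 6: prey: 0+0-0=0; pred: 7+0-3=4
Step 7: prey: 0+0-0=0; pred: 4+0-2=2
Step 8: prey: 0+0-0=0; pred: 2+0-1=1

Answer: 0 1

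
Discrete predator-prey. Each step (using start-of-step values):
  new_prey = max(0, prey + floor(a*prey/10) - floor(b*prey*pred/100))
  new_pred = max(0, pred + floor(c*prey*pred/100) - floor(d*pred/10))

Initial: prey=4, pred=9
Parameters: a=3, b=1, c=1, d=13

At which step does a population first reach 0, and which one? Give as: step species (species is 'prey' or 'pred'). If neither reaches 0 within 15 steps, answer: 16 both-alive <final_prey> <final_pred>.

Step 1: prey: 4+1-0=5; pred: 9+0-11=0
First extinction: pred at step 1

Answer: 1 pred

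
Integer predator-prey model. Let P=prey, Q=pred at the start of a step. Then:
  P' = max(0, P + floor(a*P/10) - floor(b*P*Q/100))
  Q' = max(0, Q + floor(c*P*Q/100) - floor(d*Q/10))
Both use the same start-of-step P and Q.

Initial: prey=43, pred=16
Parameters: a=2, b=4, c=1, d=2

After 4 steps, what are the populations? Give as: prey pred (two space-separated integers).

Step 1: prey: 43+8-27=24; pred: 16+6-3=19
Step 2: prey: 24+4-18=10; pred: 19+4-3=20
Step 3: prey: 10+2-8=4; pred: 20+2-4=18
Step 4: prey: 4+0-2=2; pred: 18+0-3=15

Answer: 2 15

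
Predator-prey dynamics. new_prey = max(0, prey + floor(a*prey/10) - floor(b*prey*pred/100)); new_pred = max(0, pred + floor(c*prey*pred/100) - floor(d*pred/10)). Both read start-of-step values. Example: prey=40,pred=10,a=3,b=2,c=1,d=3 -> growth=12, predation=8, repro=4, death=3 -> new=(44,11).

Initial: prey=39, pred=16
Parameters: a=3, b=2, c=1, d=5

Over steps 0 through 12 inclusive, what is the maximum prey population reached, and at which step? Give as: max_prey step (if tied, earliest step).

Answer: 77 10

Derivation:
Step 1: prey: 39+11-12=38; pred: 16+6-8=14
Step 2: prey: 38+11-10=39; pred: 14+5-7=12
Step 3: prey: 39+11-9=41; pred: 12+4-6=10
Step 4: prey: 41+12-8=45; pred: 10+4-5=9
Step 5: prey: 45+13-8=50; pred: 9+4-4=9
Step 6: prey: 50+15-9=56; pred: 9+4-4=9
Step 7: prey: 56+16-10=62; pred: 9+5-4=10
Step 8: prey: 62+18-12=68; pred: 10+6-5=11
Step 9: prey: 68+20-14=74; pred: 11+7-5=13
Step 10: prey: 74+22-19=77; pred: 13+9-6=16
Step 11: prey: 77+23-24=76; pred: 16+12-8=20
Step 12: prey: 76+22-30=68; pred: 20+15-10=25
Max prey = 77 at step 10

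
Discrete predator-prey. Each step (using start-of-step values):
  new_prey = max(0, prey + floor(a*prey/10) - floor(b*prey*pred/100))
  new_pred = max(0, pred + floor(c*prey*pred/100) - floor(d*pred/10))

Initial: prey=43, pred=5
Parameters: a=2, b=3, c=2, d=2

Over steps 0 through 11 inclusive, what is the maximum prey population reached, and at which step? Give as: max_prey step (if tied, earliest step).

Step 1: prey: 43+8-6=45; pred: 5+4-1=8
Step 2: prey: 45+9-10=44; pred: 8+7-1=14
Step 3: prey: 44+8-18=34; pred: 14+12-2=24
Step 4: prey: 34+6-24=16; pred: 24+16-4=36
Step 5: prey: 16+3-17=2; pred: 36+11-7=40
Step 6: prey: 2+0-2=0; pred: 40+1-8=33
Step 7: prey: 0+0-0=0; pred: 33+0-6=27
Step 8: prey: 0+0-0=0; pred: 27+0-5=22
Step 9: prey: 0+0-0=0; pred: 22+0-4=18
Step 10: prey: 0+0-0=0; pred: 18+0-3=15
Step 11: prey: 0+0-0=0; pred: 15+0-3=12
Max prey = 45 at step 1

Answer: 45 1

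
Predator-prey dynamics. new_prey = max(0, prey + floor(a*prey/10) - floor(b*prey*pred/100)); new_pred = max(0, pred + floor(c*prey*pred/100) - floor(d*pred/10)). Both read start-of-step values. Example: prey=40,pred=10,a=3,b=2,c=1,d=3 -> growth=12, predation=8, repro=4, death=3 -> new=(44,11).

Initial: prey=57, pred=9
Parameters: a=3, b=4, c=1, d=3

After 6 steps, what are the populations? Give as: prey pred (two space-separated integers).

Answer: 8 12

Derivation:
Step 1: prey: 57+17-20=54; pred: 9+5-2=12
Step 2: prey: 54+16-25=45; pred: 12+6-3=15
Step 3: prey: 45+13-27=31; pred: 15+6-4=17
Step 4: prey: 31+9-21=19; pred: 17+5-5=17
Step 5: prey: 19+5-12=12; pred: 17+3-5=15
Step 6: prey: 12+3-7=8; pred: 15+1-4=12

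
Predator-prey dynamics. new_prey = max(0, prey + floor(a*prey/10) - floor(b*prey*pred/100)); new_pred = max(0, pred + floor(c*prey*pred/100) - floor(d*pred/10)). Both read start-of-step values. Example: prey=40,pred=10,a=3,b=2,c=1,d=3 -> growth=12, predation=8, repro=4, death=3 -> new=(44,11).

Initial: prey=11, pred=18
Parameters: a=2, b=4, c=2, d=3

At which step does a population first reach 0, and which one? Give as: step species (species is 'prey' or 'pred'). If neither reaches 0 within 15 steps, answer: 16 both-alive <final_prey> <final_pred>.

Step 1: prey: 11+2-7=6; pred: 18+3-5=16
Step 2: prey: 6+1-3=4; pred: 16+1-4=13
Step 3: prey: 4+0-2=2; pred: 13+1-3=11
Step 4: prey: 2+0-0=2; pred: 11+0-3=8
Step 5: prey: 2+0-0=2; pred: 8+0-2=6
Step 6: prey: 2+0-0=2; pred: 6+0-1=5
Step 7: prey: 2+0-0=2; pred: 5+0-1=4
Step 8: prey: 2+0-0=2; pred: 4+0-1=3
Step 9: prey: 2+0-0=2; pred: 3+0-0=3
Steps 10-15: state stable at prey=2, pred=3 (no change)
No extinction within 15 steps

Answer: 16 both-alive 2 3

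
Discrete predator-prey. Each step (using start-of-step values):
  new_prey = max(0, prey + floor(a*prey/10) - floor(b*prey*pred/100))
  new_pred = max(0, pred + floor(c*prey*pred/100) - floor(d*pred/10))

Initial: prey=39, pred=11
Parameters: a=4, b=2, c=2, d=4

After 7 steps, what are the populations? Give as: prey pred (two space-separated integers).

Step 1: prey: 39+15-8=46; pred: 11+8-4=15
Step 2: prey: 46+18-13=51; pred: 15+13-6=22
Step 3: prey: 51+20-22=49; pred: 22+22-8=36
Step 4: prey: 49+19-35=33; pred: 36+35-14=57
Step 5: prey: 33+13-37=9; pred: 57+37-22=72
Step 6: prey: 9+3-12=0; pred: 72+12-28=56
Step 7: prey: 0+0-0=0; pred: 56+0-22=34

Answer: 0 34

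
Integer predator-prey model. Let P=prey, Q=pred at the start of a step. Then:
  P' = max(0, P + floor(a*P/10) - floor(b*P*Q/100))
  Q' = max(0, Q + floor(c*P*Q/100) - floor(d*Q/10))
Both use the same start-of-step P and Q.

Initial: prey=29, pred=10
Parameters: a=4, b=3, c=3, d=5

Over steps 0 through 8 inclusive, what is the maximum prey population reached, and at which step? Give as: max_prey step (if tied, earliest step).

Step 1: prey: 29+11-8=32; pred: 10+8-5=13
Step 2: prey: 32+12-12=32; pred: 13+12-6=19
Step 3: prey: 32+12-18=26; pred: 19+18-9=28
Step 4: prey: 26+10-21=15; pred: 28+21-14=35
Step 5: prey: 15+6-15=6; pred: 35+15-17=33
Step 6: prey: 6+2-5=3; pred: 33+5-16=22
Step 7: prey: 3+1-1=3; pred: 22+1-11=12
Step 8: prey: 3+1-1=3; pred: 12+1-6=7
Max prey = 32 at step 1

Answer: 32 1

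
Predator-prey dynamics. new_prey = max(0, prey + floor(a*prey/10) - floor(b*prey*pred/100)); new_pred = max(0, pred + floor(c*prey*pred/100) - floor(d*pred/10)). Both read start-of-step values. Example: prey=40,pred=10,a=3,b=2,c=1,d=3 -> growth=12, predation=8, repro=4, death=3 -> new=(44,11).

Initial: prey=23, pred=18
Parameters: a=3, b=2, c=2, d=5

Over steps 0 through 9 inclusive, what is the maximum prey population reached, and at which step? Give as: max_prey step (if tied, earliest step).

Step 1: prey: 23+6-8=21; pred: 18+8-9=17
Step 2: prey: 21+6-7=20; pred: 17+7-8=16
Step 3: prey: 20+6-6=20; pred: 16+6-8=14
Step 4: prey: 20+6-5=21; pred: 14+5-7=12
Step 5: prey: 21+6-5=22; pred: 12+5-6=11
Step 6: prey: 22+6-4=24; pred: 11+4-5=10
Step 7: prey: 24+7-4=27; pred: 10+4-5=9
Step 8: prey: 27+8-4=31; pred: 9+4-4=9
Step 9: prey: 31+9-5=35; pred: 9+5-4=10
Max prey = 35 at step 9

Answer: 35 9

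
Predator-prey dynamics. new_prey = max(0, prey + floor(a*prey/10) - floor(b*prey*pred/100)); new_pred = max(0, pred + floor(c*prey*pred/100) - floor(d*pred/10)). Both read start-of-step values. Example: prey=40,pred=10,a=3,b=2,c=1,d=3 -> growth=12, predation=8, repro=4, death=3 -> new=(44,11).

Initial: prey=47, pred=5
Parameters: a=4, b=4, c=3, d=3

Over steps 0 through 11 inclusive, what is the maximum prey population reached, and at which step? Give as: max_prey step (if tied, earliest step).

Step 1: prey: 47+18-9=56; pred: 5+7-1=11
Step 2: prey: 56+22-24=54; pred: 11+18-3=26
Step 3: prey: 54+21-56=19; pred: 26+42-7=61
Step 4: prey: 19+7-46=0; pred: 61+34-18=77
Step 5: prey: 0+0-0=0; pred: 77+0-23=54
Step 6: prey: 0+0-0=0; pred: 54+0-16=38
Step 7: prey: 0+0-0=0; pred: 38+0-11=27
Step 8: prey: 0+0-0=0; pred: 27+0-8=19
Step 9: prey: 0+0-0=0; pred: 19+0-5=14
Step 10: prey: 0+0-0=0; pred: 14+0-4=10
Step 11: prey: 0+0-0=0; pred: 10+0-3=7
Max prey = 56 at step 1

Answer: 56 1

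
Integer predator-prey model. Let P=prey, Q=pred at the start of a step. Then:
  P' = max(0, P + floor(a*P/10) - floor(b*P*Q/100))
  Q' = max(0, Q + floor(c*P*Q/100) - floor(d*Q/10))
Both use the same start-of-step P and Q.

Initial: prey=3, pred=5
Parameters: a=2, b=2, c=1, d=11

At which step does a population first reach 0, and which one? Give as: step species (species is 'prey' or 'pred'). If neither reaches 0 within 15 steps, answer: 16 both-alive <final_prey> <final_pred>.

Answer: 1 pred

Derivation:
Step 1: prey: 3+0-0=3; pred: 5+0-5=0
First extinction: pred at step 1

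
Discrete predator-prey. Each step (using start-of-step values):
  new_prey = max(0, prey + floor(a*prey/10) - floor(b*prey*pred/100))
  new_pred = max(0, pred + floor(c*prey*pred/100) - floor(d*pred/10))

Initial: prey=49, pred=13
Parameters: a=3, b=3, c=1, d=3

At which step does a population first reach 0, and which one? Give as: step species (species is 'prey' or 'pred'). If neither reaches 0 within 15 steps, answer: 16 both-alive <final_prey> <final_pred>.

Step 1: prey: 49+14-19=44; pred: 13+6-3=16
Step 2: prey: 44+13-21=36; pred: 16+7-4=19
Step 3: prey: 36+10-20=26; pred: 19+6-5=20
Step 4: prey: 26+7-15=18; pred: 20+5-6=19
Step 5: prey: 18+5-10=13; pred: 19+3-5=17
Step 6: prey: 13+3-6=10; pred: 17+2-5=14
Step 7: prey: 10+3-4=9; pred: 14+1-4=11
Step 8: prey: 9+2-2=9; pred: 11+0-3=8
Step 9: prey: 9+2-2=9; pred: 8+0-2=6
Step 10: prey: 9+2-1=10; pred: 6+0-1=5
Step 11: prey: 10+3-1=12; pred: 5+0-1=4
Step 12: prey: 12+3-1=14; pred: 4+0-1=3
Step 13: prey: 14+4-1=17; pred: 3+0-0=3
Step 14: prey: 17+5-1=21; pred: 3+0-0=3
Step 15: prey: 21+6-1=26; pred: 3+0-0=3
No extinction within 15 steps

Answer: 16 both-alive 26 3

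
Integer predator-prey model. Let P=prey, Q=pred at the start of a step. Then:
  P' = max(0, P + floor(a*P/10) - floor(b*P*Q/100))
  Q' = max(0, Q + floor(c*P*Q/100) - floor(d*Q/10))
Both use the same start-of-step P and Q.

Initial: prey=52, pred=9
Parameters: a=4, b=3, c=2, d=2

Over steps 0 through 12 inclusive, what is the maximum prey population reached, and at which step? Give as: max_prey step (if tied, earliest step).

Answer: 58 1

Derivation:
Step 1: prey: 52+20-14=58; pred: 9+9-1=17
Step 2: prey: 58+23-29=52; pred: 17+19-3=33
Step 3: prey: 52+20-51=21; pred: 33+34-6=61
Step 4: prey: 21+8-38=0; pred: 61+25-12=74
Step 5: prey: 0+0-0=0; pred: 74+0-14=60
Step 6: prey: 0+0-0=0; pred: 60+0-12=48
Step 7: prey: 0+0-0=0; pred: 48+0-9=39
Step 8: prey: 0+0-0=0; pred: 39+0-7=32
Step 9: prey: 0+0-0=0; pred: 32+0-6=26
Step 10: prey: 0+0-0=0; pred: 26+0-5=21
Step 11: prey: 0+0-0=0; pred: 21+0-4=17
Step 12: prey: 0+0-0=0; pred: 17+0-3=14
Max prey = 58 at step 1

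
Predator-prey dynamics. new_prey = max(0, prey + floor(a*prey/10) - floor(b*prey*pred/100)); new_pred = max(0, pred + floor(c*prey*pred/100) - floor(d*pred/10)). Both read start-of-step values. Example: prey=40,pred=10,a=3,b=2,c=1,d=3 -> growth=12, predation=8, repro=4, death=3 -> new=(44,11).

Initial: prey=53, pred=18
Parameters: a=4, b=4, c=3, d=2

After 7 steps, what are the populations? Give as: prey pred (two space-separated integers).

Answer: 0 28

Derivation:
Step 1: prey: 53+21-38=36; pred: 18+28-3=43
Step 2: prey: 36+14-61=0; pred: 43+46-8=81
Step 3: prey: 0+0-0=0; pred: 81+0-16=65
Step 4: prey: 0+0-0=0; pred: 65+0-13=52
Step 5: prey: 0+0-0=0; pred: 52+0-10=42
Step 6: prey: 0+0-0=0; pred: 42+0-8=34
Step 7: prey: 0+0-0=0; pred: 34+0-6=28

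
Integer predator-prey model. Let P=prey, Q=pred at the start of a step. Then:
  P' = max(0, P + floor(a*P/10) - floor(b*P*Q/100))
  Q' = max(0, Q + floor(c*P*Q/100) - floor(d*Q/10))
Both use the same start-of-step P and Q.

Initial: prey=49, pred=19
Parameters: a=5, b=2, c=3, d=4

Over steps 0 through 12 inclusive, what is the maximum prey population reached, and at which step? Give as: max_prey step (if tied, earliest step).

Answer: 55 1

Derivation:
Step 1: prey: 49+24-18=55; pred: 19+27-7=39
Step 2: prey: 55+27-42=40; pred: 39+64-15=88
Step 3: prey: 40+20-70=0; pred: 88+105-35=158
Step 4: prey: 0+0-0=0; pred: 158+0-63=95
Step 5: prey: 0+0-0=0; pred: 95+0-38=57
Step 6: prey: 0+0-0=0; pred: 57+0-22=35
Step 7: prey: 0+0-0=0; pred: 35+0-14=21
Step 8: prey: 0+0-0=0; pred: 21+0-8=13
Step 9: prey: 0+0-0=0; pred: 13+0-5=8
Step 10: prey: 0+0-0=0; pred: 8+0-3=5
Step 11: prey: 0+0-0=0; pred: 5+0-2=3
Step 12: prey: 0+0-0=0; pred: 3+0-1=2
Max prey = 55 at step 1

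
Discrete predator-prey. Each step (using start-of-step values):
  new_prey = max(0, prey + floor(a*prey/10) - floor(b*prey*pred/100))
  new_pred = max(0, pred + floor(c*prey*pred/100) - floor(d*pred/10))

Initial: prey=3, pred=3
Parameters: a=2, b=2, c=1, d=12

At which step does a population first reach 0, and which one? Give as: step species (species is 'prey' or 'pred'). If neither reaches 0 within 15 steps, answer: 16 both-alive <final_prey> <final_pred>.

Answer: 1 pred

Derivation:
Step 1: prey: 3+0-0=3; pred: 3+0-3=0
First extinction: pred at step 1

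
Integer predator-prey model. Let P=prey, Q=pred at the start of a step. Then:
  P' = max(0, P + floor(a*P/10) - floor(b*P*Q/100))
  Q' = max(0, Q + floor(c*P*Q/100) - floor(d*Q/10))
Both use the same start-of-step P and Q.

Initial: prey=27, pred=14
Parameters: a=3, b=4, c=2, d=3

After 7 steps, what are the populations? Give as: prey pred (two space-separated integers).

Answer: 4 6

Derivation:
Step 1: prey: 27+8-15=20; pred: 14+7-4=17
Step 2: prey: 20+6-13=13; pred: 17+6-5=18
Step 3: prey: 13+3-9=7; pred: 18+4-5=17
Step 4: prey: 7+2-4=5; pred: 17+2-5=14
Step 5: prey: 5+1-2=4; pred: 14+1-4=11
Step 6: prey: 4+1-1=4; pred: 11+0-3=8
Step 7: prey: 4+1-1=4; pred: 8+0-2=6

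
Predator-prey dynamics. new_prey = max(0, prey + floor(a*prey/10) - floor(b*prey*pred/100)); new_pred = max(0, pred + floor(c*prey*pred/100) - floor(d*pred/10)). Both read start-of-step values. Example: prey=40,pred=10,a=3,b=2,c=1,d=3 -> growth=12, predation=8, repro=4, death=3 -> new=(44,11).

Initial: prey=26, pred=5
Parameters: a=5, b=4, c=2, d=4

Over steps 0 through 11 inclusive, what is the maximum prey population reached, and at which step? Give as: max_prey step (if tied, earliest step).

Answer: 65 4

Derivation:
Step 1: prey: 26+13-5=34; pred: 5+2-2=5
Step 2: prey: 34+17-6=45; pred: 5+3-2=6
Step 3: prey: 45+22-10=57; pred: 6+5-2=9
Step 4: prey: 57+28-20=65; pred: 9+10-3=16
Step 5: prey: 65+32-41=56; pred: 16+20-6=30
Step 6: prey: 56+28-67=17; pred: 30+33-12=51
Step 7: prey: 17+8-34=0; pred: 51+17-20=48
Step 8: prey: 0+0-0=0; pred: 48+0-19=29
Step 9: prey: 0+0-0=0; pred: 29+0-11=18
Step 10: prey: 0+0-0=0; pred: 18+0-7=11
Step 11: prey: 0+0-0=0; pred: 11+0-4=7
Max prey = 65 at step 4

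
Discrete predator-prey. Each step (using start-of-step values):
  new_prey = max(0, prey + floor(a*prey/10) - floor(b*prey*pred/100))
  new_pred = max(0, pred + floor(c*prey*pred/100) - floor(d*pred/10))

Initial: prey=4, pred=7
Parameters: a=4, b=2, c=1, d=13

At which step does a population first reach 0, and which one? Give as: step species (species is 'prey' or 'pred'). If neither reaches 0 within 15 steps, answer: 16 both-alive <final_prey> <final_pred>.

Step 1: prey: 4+1-0=5; pred: 7+0-9=0
First extinction: pred at step 1

Answer: 1 pred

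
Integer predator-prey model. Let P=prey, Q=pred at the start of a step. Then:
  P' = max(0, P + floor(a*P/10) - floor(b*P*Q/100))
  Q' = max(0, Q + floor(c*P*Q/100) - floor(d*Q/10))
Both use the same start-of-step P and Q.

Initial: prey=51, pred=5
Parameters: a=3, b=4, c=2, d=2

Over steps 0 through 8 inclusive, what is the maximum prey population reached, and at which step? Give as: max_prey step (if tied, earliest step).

Step 1: prey: 51+15-10=56; pred: 5+5-1=9
Step 2: prey: 56+16-20=52; pred: 9+10-1=18
Step 3: prey: 52+15-37=30; pred: 18+18-3=33
Step 4: prey: 30+9-39=0; pred: 33+19-6=46
Step 5: prey: 0+0-0=0; pred: 46+0-9=37
Step 6: prey: 0+0-0=0; pred: 37+0-7=30
Step 7: prey: 0+0-0=0; pred: 30+0-6=24
Step 8: prey: 0+0-0=0; pred: 24+0-4=20
Max prey = 56 at step 1

Answer: 56 1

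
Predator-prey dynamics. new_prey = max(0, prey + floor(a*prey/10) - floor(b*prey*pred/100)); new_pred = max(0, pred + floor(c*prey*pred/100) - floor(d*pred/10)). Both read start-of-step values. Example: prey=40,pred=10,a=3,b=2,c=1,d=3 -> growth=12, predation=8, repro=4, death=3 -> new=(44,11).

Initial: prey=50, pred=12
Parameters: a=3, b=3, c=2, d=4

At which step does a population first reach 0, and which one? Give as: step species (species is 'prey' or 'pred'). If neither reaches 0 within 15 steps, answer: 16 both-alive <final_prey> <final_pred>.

Step 1: prey: 50+15-18=47; pred: 12+12-4=20
Step 2: prey: 47+14-28=33; pred: 20+18-8=30
Step 3: prey: 33+9-29=13; pred: 30+19-12=37
Step 4: prey: 13+3-14=2; pred: 37+9-14=32
Step 5: prey: 2+0-1=1; pred: 32+1-12=21
Step 6: prey: 1+0-0=1; pred: 21+0-8=13
Step 7: prey: 1+0-0=1; pred: 13+0-5=8
Step 8: prey: 1+0-0=1; pred: 8+0-3=5
Step 9: prey: 1+0-0=1; pred: 5+0-2=3
Step 10: prey: 1+0-0=1; pred: 3+0-1=2
Step 11: prey: 1+0-0=1; pred: 2+0-0=2
Steps 12-15: state stable at prey=1, pred=2 (no change)
No extinction within 15 steps

Answer: 16 both-alive 1 2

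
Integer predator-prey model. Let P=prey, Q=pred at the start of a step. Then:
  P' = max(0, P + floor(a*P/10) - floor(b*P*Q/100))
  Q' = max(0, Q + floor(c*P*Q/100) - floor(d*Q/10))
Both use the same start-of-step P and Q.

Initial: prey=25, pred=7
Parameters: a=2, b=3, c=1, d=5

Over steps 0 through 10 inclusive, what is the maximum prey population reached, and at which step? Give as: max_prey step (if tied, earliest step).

Answer: 80 10

Derivation:
Step 1: prey: 25+5-5=25; pred: 7+1-3=5
Step 2: prey: 25+5-3=27; pred: 5+1-2=4
Step 3: prey: 27+5-3=29; pred: 4+1-2=3
Step 4: prey: 29+5-2=32; pred: 3+0-1=2
Step 5: prey: 32+6-1=37; pred: 2+0-1=1
Step 6: prey: 37+7-1=43; pred: 1+0-0=1
Step 7: prey: 43+8-1=50; pred: 1+0-0=1
Step 8: prey: 50+10-1=59; pred: 1+0-0=1
Step 9: prey: 59+11-1=69; pred: 1+0-0=1
Step 10: prey: 69+13-2=80; pred: 1+0-0=1
Max prey = 80 at step 10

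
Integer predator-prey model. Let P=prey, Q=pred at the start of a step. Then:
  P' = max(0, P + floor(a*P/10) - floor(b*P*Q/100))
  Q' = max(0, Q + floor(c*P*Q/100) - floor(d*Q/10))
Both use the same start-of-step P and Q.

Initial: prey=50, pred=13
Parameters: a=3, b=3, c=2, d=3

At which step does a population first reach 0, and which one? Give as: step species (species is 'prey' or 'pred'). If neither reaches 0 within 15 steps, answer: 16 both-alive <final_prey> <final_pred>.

Answer: 4 prey

Derivation:
Step 1: prey: 50+15-19=46; pred: 13+13-3=23
Step 2: prey: 46+13-31=28; pred: 23+21-6=38
Step 3: prey: 28+8-31=5; pred: 38+21-11=48
Step 4: prey: 5+1-7=0; pred: 48+4-14=38
First extinction: prey at step 4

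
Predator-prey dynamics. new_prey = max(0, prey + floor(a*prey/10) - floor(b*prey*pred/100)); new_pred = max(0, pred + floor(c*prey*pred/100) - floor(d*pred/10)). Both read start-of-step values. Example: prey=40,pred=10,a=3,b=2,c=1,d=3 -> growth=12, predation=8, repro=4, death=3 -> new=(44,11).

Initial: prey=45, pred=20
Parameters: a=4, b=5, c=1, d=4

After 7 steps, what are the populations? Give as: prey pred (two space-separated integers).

Step 1: prey: 45+18-45=18; pred: 20+9-8=21
Step 2: prey: 18+7-18=7; pred: 21+3-8=16
Step 3: prey: 7+2-5=4; pred: 16+1-6=11
Step 4: prey: 4+1-2=3; pred: 11+0-4=7
Step 5: prey: 3+1-1=3; pred: 7+0-2=5
Step 6: prey: 3+1-0=4; pred: 5+0-2=3
Step 7: prey: 4+1-0=5; pred: 3+0-1=2

Answer: 5 2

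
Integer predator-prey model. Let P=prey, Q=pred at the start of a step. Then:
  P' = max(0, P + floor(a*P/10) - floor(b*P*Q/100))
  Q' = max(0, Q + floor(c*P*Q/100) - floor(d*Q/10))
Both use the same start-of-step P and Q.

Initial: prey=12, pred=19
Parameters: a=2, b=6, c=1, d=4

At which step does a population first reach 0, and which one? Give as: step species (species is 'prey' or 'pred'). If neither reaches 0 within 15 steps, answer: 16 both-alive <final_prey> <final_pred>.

Step 1: prey: 12+2-13=1; pred: 19+2-7=14
Step 2: prey: 1+0-0=1; pred: 14+0-5=9
Step 3: prey: 1+0-0=1; pred: 9+0-3=6
Step 4: prey: 1+0-0=1; pred: 6+0-2=4
Step 5: prey: 1+0-0=1; pred: 4+0-1=3
Step 6: prey: 1+0-0=1; pred: 3+0-1=2
Step 7: prey: 1+0-0=1; pred: 2+0-0=2
Steps 8-15: state stable at prey=1, pred=2 (no change)
No extinction within 15 steps

Answer: 16 both-alive 1 2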